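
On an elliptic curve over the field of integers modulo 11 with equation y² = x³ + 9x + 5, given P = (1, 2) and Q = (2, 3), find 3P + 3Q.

First 3P:
Repeated addition: build up to 3P.
2P: tangent at (1, 2): λ = (3·1² + 9)/(2·2) ≡ 1/4. 4⁻¹ ≡ 3 (mod 11), so λ ≡ 1·3 ≡ 3.
  x = λ² - 1 - 1 = 9 - 2 ≡ 7; y = λ·(1 - 7) - 2 ≡ 2. → (7, 2)
3P: (7, 2) + (1, 2). λ = (2 - 2)/(1 - 7) ≡ 0/5 mod 11. 5⁻¹ ≡ 9 (mod 11), so λ ≡ 0.
  x = λ² - 7 - 1 = 0 - 8 ≡ 3; y = λ·(7 - 3) - 2 ≡ 9. → (3, 9)
3P = (3, 9).
Next 3Q:
Repeated addition: build up to 3Q.
2Q: tangent at (2, 3): λ = (3·2² + 9)/(2·3) ≡ 10/6. 6⁻¹ ≡ 2 (mod 11) since 6·2 = 12 ≡ 1, so λ ≡ 10·2 ≡ 9.
  x = λ² - 2 - 2 = 81 - 4 ≡ 0; y = λ·(2 - 0) - 3 ≡ 4. → (0, 4)
3Q: (0, 4) + (2, 3). λ = (3 - 4)/(2 - 0) ≡ 10/2 mod 11. 2⁻¹ ≡ 6 (mod 11) since 2·6 = 12 ≡ 1, so λ ≡ 5.
  x = λ² - 0 - 2 = 25 - 2 ≡ 1; y = λ·(0 - 1) - 4 ≡ 2. → (1, 2)
3Q = (1, 2).
Finally 3P + 3Q:
(3, 9) + (1, 2). λ = (2 - 9)/(1 - 3) ≡ 4/9 mod 11. 9⁻¹ ≡ 5 (mod 11), so λ ≡ 9.
  x = λ² - 3 - 1 = 81 - 4 ≡ 0; y = λ·(3 - 0) - 9 ≡ 7. → (0, 7)

(0, 7)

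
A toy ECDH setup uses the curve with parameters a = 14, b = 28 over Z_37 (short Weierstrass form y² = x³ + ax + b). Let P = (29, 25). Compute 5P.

Double-and-add on 5 = (101)₂. Start with P = (29, 25) for the leading 1-bit.
double: tangent at (29, 25): λ = (3·29² + 14)/(2·25) ≡ 21/13. 13⁻¹ ≡ 20 (mod 37), so λ ≡ 21·20 ≡ 13.
  x = λ² - 29 - 29 = 169 - 58 ≡ 0; y = λ·(29 - 0) - 25 ≡ 19. → (0, 19)
double: tangent at (0, 19): λ = (3·0² + 14)/(2·19) ≡ 14/1. 1⁻¹ ≡ 1 (mod 37), so λ ≡ 14·1 ≡ 14.
  x = λ² - 0 - 0 = 196 - 0 ≡ 11; y = λ·(0 - 11) - 19 ≡ 12. → (11, 12)
add P: (11, 12) + (29, 25). λ = (25 - 12)/(29 - 11) ≡ 13/18 mod 37. 18⁻¹ ≡ 35 (mod 37) since 18·35 = 630 ≡ 1, so λ ≡ 11.
  x = λ² - 11 - 29 = 121 - 40 ≡ 7; y = λ·(11 - 7) - 12 ≡ 32. → (7, 32)

(7, 32)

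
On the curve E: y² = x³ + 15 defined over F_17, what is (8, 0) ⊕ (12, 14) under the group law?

(5, 2)

(8, 0) + (12, 14). λ = (14 - 0)/(12 - 8) ≡ 14/4 mod 17. 4⁻¹ ≡ 13 (mod 17), so λ ≡ 12.
  x = λ² - 8 - 12 = 144 - 20 ≡ 5; y = λ·(8 - 5) - 0 ≡ 2. → (5, 2)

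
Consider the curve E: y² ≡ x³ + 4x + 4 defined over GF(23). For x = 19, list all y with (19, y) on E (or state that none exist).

x³ + 4x + 4 = 6939 ≡ 16 (mod 23).
Square roots of 16 mod 23: 4 and 19 (since 4² = 16 ≡ 16).

4, 19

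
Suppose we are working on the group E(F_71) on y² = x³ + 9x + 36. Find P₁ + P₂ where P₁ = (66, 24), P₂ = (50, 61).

(5, 8)

(66, 24) + (50, 61). λ = (61 - 24)/(50 - 66) ≡ 37/55 mod 71. 55⁻¹ ≡ 31 (mod 71), so λ ≡ 11.
  x = λ² - 66 - 50 = 121 - 116 ≡ 5; y = λ·(66 - 5) - 24 ≡ 8. → (5, 8)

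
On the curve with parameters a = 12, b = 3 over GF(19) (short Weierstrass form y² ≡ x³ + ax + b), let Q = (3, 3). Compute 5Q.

Double-and-add on 5 = (101)₂. Start with Q = (3, 3) for the leading 1-bit.
double: tangent at (3, 3): λ = (3·3² + 12)/(2·3) ≡ 1/6. 6⁻¹ ≡ 16 (mod 19), so λ ≡ 1·16 ≡ 16.
  x = λ² - 3 - 3 = 256 - 6 ≡ 3; y = λ·(3 - 3) - 3 ≡ 16. → (3, 16)
double: tangent at (3, 16): λ = (3·3² + 12)/(2·16) ≡ 1/13. 13⁻¹ ≡ 3 (mod 19), so λ ≡ 1·3 ≡ 3.
  x = λ² - 3 - 3 = 9 - 6 ≡ 3; y = λ·(3 - 3) - 16 ≡ 3. → (3, 3)
add Q: tangent at (3, 3): λ = (3·3² + 12)/(2·3) ≡ 1/6. 6⁻¹ ≡ 16 (mod 19) since 6·16 = 96 ≡ 1, so λ ≡ 1·16 ≡ 16.
  x = λ² - 3 - 3 = 256 - 6 ≡ 3; y = λ·(3 - 3) - 3 ≡ 16. → (3, 16)

(3, 16)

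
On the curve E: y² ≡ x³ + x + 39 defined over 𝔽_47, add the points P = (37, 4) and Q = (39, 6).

(37, 4) + (39, 6). λ = (6 - 4)/(39 - 37) ≡ 2/2 mod 47. 2⁻¹ ≡ 24 (mod 47), so λ ≡ 1.
  x = λ² - 37 - 39 = 1 - 76 ≡ 19; y = λ·(37 - 19) - 4 ≡ 14. → (19, 14)

(19, 14)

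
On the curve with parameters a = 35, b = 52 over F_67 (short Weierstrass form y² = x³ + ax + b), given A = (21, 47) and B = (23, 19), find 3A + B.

O

First 3A:
Repeated addition: build up to 3A.
2A: tangent at (21, 47): λ = (3·21² + 35)/(2·47) ≡ 18/27. 27⁻¹ ≡ 5 (mod 67), so λ ≡ 18·5 ≡ 23.
  x = λ² - 21 - 21 = 529 - 42 ≡ 18; y = λ·(21 - 18) - 47 ≡ 22. → (18, 22)
3A: (18, 22) + (21, 47). λ = (47 - 22)/(21 - 18) ≡ 25/3 mod 67. 3⁻¹ ≡ 45 (mod 67) since 3·45 = 135 ≡ 1, so λ ≡ 53.
  x = λ² - 18 - 21 = 2809 - 39 ≡ 23; y = λ·(18 - 23) - 22 ≡ 48. → (23, 48)
3A = (23, 48).
Finally 3A + B:
(23, 48) + (23, 19): same x and y₁ ≡ -y₂, so the sum is O.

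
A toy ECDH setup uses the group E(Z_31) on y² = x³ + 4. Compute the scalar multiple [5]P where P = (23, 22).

(23, 9)

Repeated addition: build up to 5P.
2P: tangent at (23, 22): λ = (3·23² + 0)/(2·22) ≡ 6/13. 13⁻¹ ≡ 12 (mod 31), so λ ≡ 6·12 ≡ 10.
  x = λ² - 23 - 23 = 100 - 46 ≡ 23; y = λ·(23 - 23) - 22 ≡ 9. → (23, 9)
3P: (23, 9) + (23, 22): same x and y₁ ≡ -y₂, so the sum is O.
4P: O + (23, 22) = (23, 22) (identity).
5P: tangent at (23, 22): λ = (3·23² + 0)/(2·22) ≡ 6/13. 13⁻¹ ≡ 12 (mod 31) since 13·12 = 156 ≡ 1, so λ ≡ 6·12 ≡ 10.
  x = λ² - 23 - 23 = 100 - 46 ≡ 23; y = λ·(23 - 23) - 22 ≡ 9. → (23, 9)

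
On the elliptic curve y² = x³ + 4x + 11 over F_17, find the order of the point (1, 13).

2P: tangent at (1, 13): λ = (3·1² + 4)/(2·13) ≡ 7/9. 9⁻¹ ≡ 2 (mod 17), so λ ≡ 7·2 ≡ 14.
  x = λ² - 1 - 1 = 196 - 2 ≡ 7; y = λ·(1 - 7) - 13 ≡ 5. → (7, 5)
3P: (7, 5) + (1, 13). λ = (13 - 5)/(1 - 7) ≡ 8/11 mod 17. 11⁻¹ ≡ 14 (mod 17) since 11·14 = 154 ≡ 1, so λ ≡ 10.
  x = λ² - 7 - 1 = 100 - 8 ≡ 7; y = λ·(7 - 7) - 5 ≡ 12. → (7, 12)
4P: (7, 12) + (1, 13). λ = (13 - 12)/(1 - 7) ≡ 1/11 mod 17. 11⁻¹ ≡ 14 (mod 17), so λ ≡ 14.
  x = λ² - 7 - 1 = 196 - 8 ≡ 1; y = λ·(7 - 1) - 12 ≡ 4. → (1, 4)
5P: (1, 4) + (1, 13): same x and y₁ ≡ -y₂, so the sum is O.
5P = O, so the order is 5.

5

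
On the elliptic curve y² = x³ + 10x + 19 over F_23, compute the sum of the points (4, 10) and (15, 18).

(7, 15)

(4, 10) + (15, 18). λ = (18 - 10)/(15 - 4) ≡ 8/11 mod 23. 11⁻¹ ≡ 21 (mod 23) since 11·21 = 231 ≡ 1, so λ ≡ 7.
  x = λ² - 4 - 15 = 49 - 19 ≡ 7; y = λ·(4 - 7) - 10 ≡ 15. → (7, 15)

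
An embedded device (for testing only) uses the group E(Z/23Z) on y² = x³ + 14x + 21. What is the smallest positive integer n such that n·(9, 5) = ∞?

2P: tangent at (9, 5): λ = (3·9² + 14)/(2·5) ≡ 4/10. 10⁻¹ ≡ 7 (mod 23), so λ ≡ 4·7 ≡ 5.
  x = λ² - 9 - 9 = 25 - 18 ≡ 7; y = λ·(9 - 7) - 5 ≡ 5. → (7, 5)
3P: (7, 5) + (9, 5). λ = (5 - 5)/(9 - 7) ≡ 0/2 mod 23. 2⁻¹ ≡ 12 (mod 23), so λ ≡ 0.
  x = λ² - 7 - 9 = 0 - 16 ≡ 7; y = λ·(7 - 7) - 5 ≡ 18. → (7, 18)
4P: (7, 18) + (9, 5). λ = (5 - 18)/(9 - 7) ≡ 10/2 mod 23. 2⁻¹ ≡ 12 (mod 23) since 2·12 = 24 ≡ 1, so λ ≡ 5.
  x = λ² - 7 - 9 = 25 - 16 ≡ 9; y = λ·(7 - 9) - 18 ≡ 18. → (9, 18)
5P: (9, 18) + (9, 5): same x and y₁ ≡ -y₂, so the sum is ∞.
5P = ∞, so the order is 5.

5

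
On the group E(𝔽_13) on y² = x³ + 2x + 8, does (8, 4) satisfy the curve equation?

yes

y² = 4² ≡ 3; x³ + 2x + 8 = 536 ≡ 3 (mod 13). 3 = 3.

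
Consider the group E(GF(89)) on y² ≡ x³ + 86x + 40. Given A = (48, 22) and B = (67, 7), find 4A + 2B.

(45, 28)

First 4A:
Double-and-add on 4 = (100)₂. Start with A = (48, 22) for the leading 1-bit.
double: tangent at (48, 22): λ = (3·48² + 86)/(2·22) ≡ 56/44. 44⁻¹ ≡ 87 (mod 89) since 44·87 = 3828 ≡ 1, so λ ≡ 56·87 ≡ 66.
  x = λ² - 48 - 48 = 4356 - 96 ≡ 77; y = λ·(48 - 77) - 22 ≡ 22. → (77, 22)
double: tangent at (77, 22): λ = (3·77² + 86)/(2·22) ≡ 73/44. 44⁻¹ ≡ 87 (mod 89), so λ ≡ 73·87 ≡ 32.
  x = λ² - 77 - 77 = 1024 - 154 ≡ 69; y = λ·(77 - 69) - 22 ≡ 56. → (69, 56)
4A = (69, 56).
Next 2B:
Repeated addition: build up to 2B.
2B: tangent at (67, 7): λ = (3·67² + 86)/(2·7) ≡ 25/14. 14⁻¹ ≡ 70 (mod 89), so λ ≡ 25·70 ≡ 59.
  x = λ² - 67 - 67 = 3481 - 134 ≡ 54; y = λ·(67 - 54) - 7 ≡ 48. → (54, 48)
2B = (54, 48).
Finally 4A + 2B:
(69, 56) + (54, 48). λ = (48 - 56)/(54 - 69) ≡ 81/74 mod 89. 74⁻¹ ≡ 83 (mod 89) since 74·83 = 6142 ≡ 1, so λ ≡ 48.
  x = λ² - 69 - 54 = 2304 - 123 ≡ 45; y = λ·(69 - 45) - 56 ≡ 28. → (45, 28)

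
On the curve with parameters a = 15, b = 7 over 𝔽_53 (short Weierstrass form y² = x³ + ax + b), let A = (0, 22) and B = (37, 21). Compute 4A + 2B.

(41, 22)

First 4A:
Repeated addition: build up to 4A.
2A: tangent at (0, 22): λ = (3·0² + 15)/(2·22) ≡ 15/44. 44⁻¹ ≡ 47 (mod 53) since 44·47 = 2068 ≡ 1, so λ ≡ 15·47 ≡ 16.
  x = λ² - 0 - 0 = 256 - 0 ≡ 44; y = λ·(0 - 44) - 22 ≡ 16. → (44, 16)
3A: (44, 16) + (0, 22). λ = (22 - 16)/(0 - 44) ≡ 6/9 mod 53. 9⁻¹ ≡ 6 (mod 53), so λ ≡ 36.
  x = λ² - 44 - 0 = 1296 - 44 ≡ 33; y = λ·(44 - 33) - 16 ≡ 9. → (33, 9)
4A: (33, 9) + (0, 22). λ = (22 - 9)/(0 - 33) ≡ 13/20 mod 53. 20⁻¹ ≡ 8 (mod 53), so λ ≡ 51.
  x = λ² - 33 - 0 = 2601 - 33 ≡ 24; y = λ·(33 - 24) - 9 ≡ 26. → (24, 26)
4A = (24, 26).
Next 2B:
Repeated addition: build up to 2B.
2B: tangent at (37, 21): λ = (3·37² + 15)/(2·21) ≡ 41/42. 42⁻¹ ≡ 24 (mod 53), so λ ≡ 41·24 ≡ 30.
  x = λ² - 37 - 37 = 900 - 74 ≡ 31; y = λ·(37 - 31) - 21 ≡ 0. → (31, 0)
2B = (31, 0).
Finally 4A + 2B:
(24, 26) + (31, 0). λ = (0 - 26)/(31 - 24) ≡ 27/7 mod 53. 7⁻¹ ≡ 38 (mod 53), so λ ≡ 19.
  x = λ² - 24 - 31 = 361 - 55 ≡ 41; y = λ·(24 - 41) - 26 ≡ 22. → (41, 22)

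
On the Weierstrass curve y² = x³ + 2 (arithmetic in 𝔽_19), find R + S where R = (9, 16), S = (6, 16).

(4, 3)

(9, 16) + (6, 16). λ = (16 - 16)/(6 - 9) ≡ 0/16 mod 19. 16⁻¹ ≡ 6 (mod 19), so λ ≡ 0.
  x = λ² - 9 - 6 = 0 - 15 ≡ 4; y = λ·(9 - 4) - 16 ≡ 3. → (4, 3)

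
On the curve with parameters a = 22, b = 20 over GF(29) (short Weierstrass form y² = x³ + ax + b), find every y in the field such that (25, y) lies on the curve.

x³ + 22x + 20 = 16195 ≡ 13 (mod 29).
Square roots of 13 mod 29: 10 and 19 (since 10² = 100 ≡ 13).

10, 19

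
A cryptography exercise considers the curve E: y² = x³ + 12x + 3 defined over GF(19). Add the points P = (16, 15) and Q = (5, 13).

(16, 15) + (5, 13). λ = (13 - 15)/(5 - 16) ≡ 17/8 mod 19. 8⁻¹ ≡ 12 (mod 19), so λ ≡ 14.
  x = λ² - 16 - 5 = 196 - 21 ≡ 4; y = λ·(16 - 4) - 15 ≡ 1. → (4, 1)

(4, 1)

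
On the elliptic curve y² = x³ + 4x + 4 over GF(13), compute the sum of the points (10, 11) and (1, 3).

(10, 11) + (1, 3). λ = (3 - 11)/(1 - 10) ≡ 5/4 mod 13. 4⁻¹ ≡ 10 (mod 13), so λ ≡ 11.
  x = λ² - 10 - 1 = 121 - 11 ≡ 6; y = λ·(10 - 6) - 11 ≡ 7. → (6, 7)

(6, 7)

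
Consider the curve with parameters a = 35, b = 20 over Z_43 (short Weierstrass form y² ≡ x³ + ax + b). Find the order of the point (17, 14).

4

2P: tangent at (17, 14): λ = (3·17² + 35)/(2·14) ≡ 42/28. 28⁻¹ ≡ 20 (mod 43) since 28·20 = 560 ≡ 1, so λ ≡ 42·20 ≡ 23.
  x = λ² - 17 - 17 = 529 - 34 ≡ 22; y = λ·(17 - 22) - 14 ≡ 0. → (22, 0)
3P: (22, 0) + (17, 14). λ = (14 - 0)/(17 - 22) ≡ 14/38 mod 43. 38⁻¹ ≡ 17 (mod 43) since 38·17 = 646 ≡ 1, so λ ≡ 23.
  x = λ² - 22 - 17 = 529 - 39 ≡ 17; y = λ·(22 - 17) - 0 ≡ 29. → (17, 29)
4P: (17, 29) + (17, 14): same x and y₁ ≡ -y₂, so the sum is the point at infinity.
4P = the point at infinity, so the order is 4.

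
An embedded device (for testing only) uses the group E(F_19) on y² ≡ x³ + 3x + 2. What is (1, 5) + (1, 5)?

(9, 13)

tangent at (1, 5): λ = (3·1² + 3)/(2·5) ≡ 6/10. 10⁻¹ ≡ 2 (mod 19) since 10·2 = 20 ≡ 1, so λ ≡ 6·2 ≡ 12.
  x = λ² - 1 - 1 = 144 - 2 ≡ 9; y = λ·(1 - 9) - 5 ≡ 13. → (9, 13)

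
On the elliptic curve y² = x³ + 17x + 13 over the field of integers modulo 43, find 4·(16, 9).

Write P = (16, 9).
Double-and-add on 4 = (100)₂. Start with P = (16, 9) for the leading 1-bit.
double: tangent at (16, 9): λ = (3·16² + 17)/(2·9) ≡ 11/18. 18⁻¹ ≡ 12 (mod 43) since 18·12 = 216 ≡ 1, so λ ≡ 11·12 ≡ 3.
  x = λ² - 16 - 16 = 9 - 32 ≡ 20; y = λ·(16 - 20) - 9 ≡ 22. → (20, 22)
double: tangent at (20, 22): λ = (3·20² + 17)/(2·22) ≡ 13/1. 1⁻¹ ≡ 1 (mod 43), so λ ≡ 13·1 ≡ 13.
  x = λ² - 20 - 20 = 169 - 40 ≡ 0; y = λ·(20 - 0) - 22 ≡ 23. → (0, 23)

(0, 23)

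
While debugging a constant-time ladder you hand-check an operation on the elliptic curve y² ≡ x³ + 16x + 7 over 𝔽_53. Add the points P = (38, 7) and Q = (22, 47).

(38, 7) + (22, 47). λ = (47 - 7)/(22 - 38) ≡ 40/37 mod 53. 37⁻¹ ≡ 43 (mod 53), so λ ≡ 24.
  x = λ² - 38 - 22 = 576 - 60 ≡ 39; y = λ·(38 - 39) - 7 ≡ 22. → (39, 22)

(39, 22)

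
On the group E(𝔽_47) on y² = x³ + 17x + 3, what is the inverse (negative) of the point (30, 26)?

(30, 21)

-(30, 26) = (30, -26 mod 47) = (30, 21).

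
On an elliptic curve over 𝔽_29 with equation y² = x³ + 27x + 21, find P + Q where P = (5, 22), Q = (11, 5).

(17, 12)

(5, 22) + (11, 5). λ = (5 - 22)/(11 - 5) ≡ 12/6 mod 29. 6⁻¹ ≡ 5 (mod 29), so λ ≡ 2.
  x = λ² - 5 - 11 = 4 - 16 ≡ 17; y = λ·(5 - 17) - 22 ≡ 12. → (17, 12)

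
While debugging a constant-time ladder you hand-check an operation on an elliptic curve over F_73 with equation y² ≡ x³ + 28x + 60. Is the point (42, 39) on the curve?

yes

y² = 39² ≡ 61; x³ + 28x + 60 = 75324 ≡ 61 (mod 73). 61 = 61.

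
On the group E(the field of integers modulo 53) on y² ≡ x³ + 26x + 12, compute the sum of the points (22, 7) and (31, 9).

(22, 7) + (31, 9). λ = (9 - 7)/(31 - 22) ≡ 2/9 mod 53. 9⁻¹ ≡ 6 (mod 53), so λ ≡ 12.
  x = λ² - 22 - 31 = 144 - 53 ≡ 38; y = λ·(22 - 38) - 7 ≡ 13. → (38, 13)

(38, 13)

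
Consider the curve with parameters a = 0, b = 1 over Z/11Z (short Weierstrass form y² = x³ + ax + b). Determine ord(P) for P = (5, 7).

4

2P: tangent at (5, 7): λ = (3·5² + 0)/(2·7) ≡ 9/3. 3⁻¹ ≡ 4 (mod 11), so λ ≡ 9·4 ≡ 3.
  x = λ² - 5 - 5 = 9 - 10 ≡ 10; y = λ·(5 - 10) - 7 ≡ 0. → (10, 0)
3P: (10, 0) + (5, 7). λ = (7 - 0)/(5 - 10) ≡ 7/6 mod 11. 6⁻¹ ≡ 2 (mod 11) since 6·2 = 12 ≡ 1, so λ ≡ 3.
  x = λ² - 10 - 5 = 9 - 15 ≡ 5; y = λ·(10 - 5) - 0 ≡ 4. → (5, 4)
4P: (5, 4) + (5, 7): same x and y₁ ≡ -y₂, so the sum is ∞.
4P = ∞, so the order is 4.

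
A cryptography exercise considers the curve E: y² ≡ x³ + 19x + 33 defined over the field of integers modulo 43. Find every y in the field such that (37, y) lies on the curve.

x³ + 19x + 33 = 51389 ≡ 4 (mod 43).
Square roots of 4 mod 43: 2 and 41 (since 2² = 4 ≡ 4).

2, 41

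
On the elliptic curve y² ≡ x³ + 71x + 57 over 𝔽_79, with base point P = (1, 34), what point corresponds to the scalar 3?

Repeated addition: build up to 3P.
2P: tangent at (1, 34): λ = (3·1² + 71)/(2·34) ≡ 74/68. 68⁻¹ ≡ 43 (mod 79) since 68·43 = 2924 ≡ 1, so λ ≡ 74·43 ≡ 22.
  x = λ² - 1 - 1 = 484 - 2 ≡ 8; y = λ·(1 - 8) - 34 ≡ 49. → (8, 49)
3P: (8, 49) + (1, 34). λ = (34 - 49)/(1 - 8) ≡ 64/72 mod 79. 72⁻¹ ≡ 45 (mod 79), so λ ≡ 36.
  x = λ² - 8 - 1 = 1296 - 9 ≡ 23; y = λ·(8 - 23) - 49 ≡ 43. → (23, 43)

(23, 43)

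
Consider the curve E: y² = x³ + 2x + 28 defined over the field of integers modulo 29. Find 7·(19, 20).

Write Q = (19, 20).
Double-and-add on 7 = (111)₂. Start with Q = (19, 20) for the leading 1-bit.
double: tangent at (19, 20): λ = (3·19² + 2)/(2·20) ≡ 12/11. 11⁻¹ ≡ 8 (mod 29), so λ ≡ 12·8 ≡ 9.
  x = λ² - 19 - 19 = 81 - 38 ≡ 14; y = λ·(19 - 14) - 20 ≡ 25. → (14, 25)
add Q: (14, 25) + (19, 20). λ = (20 - 25)/(19 - 14) ≡ 24/5 mod 29. 5⁻¹ ≡ 6 (mod 29), so λ ≡ 28.
  x = λ² - 14 - 19 = 784 - 33 ≡ 26; y = λ·(14 - 26) - 25 ≡ 16. → (26, 16)
double: tangent at (26, 16): λ = (3·26² + 2)/(2·16) ≡ 0/3. 3⁻¹ ≡ 10 (mod 29) since 3·10 = 30 ≡ 1, so λ ≡ 0·10 ≡ 0.
  x = λ² - 26 - 26 = 0 - 52 ≡ 6; y = λ·(26 - 6) - 16 ≡ 13. → (6, 13)
add Q: (6, 13) + (19, 20). λ = (20 - 13)/(19 - 6) ≡ 7/13 mod 29. 13⁻¹ ≡ 9 (mod 29) since 13·9 = 117 ≡ 1, so λ ≡ 5.
  x = λ² - 6 - 19 = 25 - 25 ≡ 0; y = λ·(6 - 0) - 13 ≡ 17. → (0, 17)

(0, 17)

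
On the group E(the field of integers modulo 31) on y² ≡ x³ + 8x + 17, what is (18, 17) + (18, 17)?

(11, 17)

tangent at (18, 17): λ = (3·18² + 8)/(2·17) ≡ 19/3. 3⁻¹ ≡ 21 (mod 31) since 3·21 = 63 ≡ 1, so λ ≡ 19·21 ≡ 27.
  x = λ² - 18 - 18 = 729 - 36 ≡ 11; y = λ·(18 - 11) - 17 ≡ 17. → (11, 17)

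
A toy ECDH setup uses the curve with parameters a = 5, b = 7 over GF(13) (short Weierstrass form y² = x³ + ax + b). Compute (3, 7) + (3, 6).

The two points share x = 3 and their y-coordinates satisfy 7 + 6 ≡ 0 (mod 13), so they are inverses. Their sum is ∞.

O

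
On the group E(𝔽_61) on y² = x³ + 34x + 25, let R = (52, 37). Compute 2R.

tangent at (52, 37): λ = (3·52² + 34)/(2·37) ≡ 33/13. 13⁻¹ ≡ 47 (mod 61), so λ ≡ 33·47 ≡ 26.
  x = λ² - 52 - 52 = 676 - 104 ≡ 23; y = λ·(52 - 23) - 37 ≡ 46. → (23, 46)

(23, 46)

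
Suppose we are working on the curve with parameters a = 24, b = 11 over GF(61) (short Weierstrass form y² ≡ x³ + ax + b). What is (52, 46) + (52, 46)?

(60, 13)

tangent at (52, 46): λ = (3·52² + 24)/(2·46) ≡ 23/31. 31⁻¹ ≡ 2 (mod 61) since 31·2 = 62 ≡ 1, so λ ≡ 23·2 ≡ 46.
  x = λ² - 52 - 52 = 2116 - 104 ≡ 60; y = λ·(52 - 60) - 46 ≡ 13. → (60, 13)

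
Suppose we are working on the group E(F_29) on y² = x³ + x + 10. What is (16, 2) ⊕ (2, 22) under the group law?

(16, 27)

(16, 2) + (2, 22). λ = (22 - 2)/(2 - 16) ≡ 20/15 mod 29. 15⁻¹ ≡ 2 (mod 29), so λ ≡ 11.
  x = λ² - 16 - 2 = 121 - 18 ≡ 16; y = λ·(16 - 16) - 2 ≡ 27. → (16, 27)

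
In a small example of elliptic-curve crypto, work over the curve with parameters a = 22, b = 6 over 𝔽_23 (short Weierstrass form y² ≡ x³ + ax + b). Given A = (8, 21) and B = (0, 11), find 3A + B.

First 3A:
Repeated addition: build up to 3A.
2A: tangent at (8, 21): λ = (3·8² + 22)/(2·21) ≡ 7/19. 19⁻¹ ≡ 17 (mod 23), so λ ≡ 7·17 ≡ 4.
  x = λ² - 8 - 8 = 16 - 16 ≡ 0; y = λ·(8 - 0) - 21 ≡ 11. → (0, 11)
3A: (0, 11) + (8, 21). λ = (21 - 11)/(8 - 0) ≡ 10/8 mod 23. 8⁻¹ ≡ 3 (mod 23) since 8·3 = 24 ≡ 1, so λ ≡ 7.
  x = λ² - 0 - 8 = 49 - 8 ≡ 18; y = λ·(0 - 18) - 11 ≡ 1. → (18, 1)
3A = (18, 1).
Finally 3A + B:
(18, 1) + (0, 11). λ = (11 - 1)/(0 - 18) ≡ 10/5 mod 23. 5⁻¹ ≡ 14 (mod 23) since 5·14 = 70 ≡ 1, so λ ≡ 2.
  x = λ² - 18 - 0 = 4 - 18 ≡ 9; y = λ·(18 - 9) - 1 ≡ 17. → (9, 17)

(9, 17)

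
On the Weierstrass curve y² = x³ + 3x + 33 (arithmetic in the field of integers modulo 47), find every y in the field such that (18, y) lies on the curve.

x³ + 3x + 33 = 5919 ≡ 44 (mod 47).
44 is a non-residue mod 47; no y exists.

none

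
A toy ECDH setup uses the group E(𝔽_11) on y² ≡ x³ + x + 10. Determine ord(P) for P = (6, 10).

2P: tangent at (6, 10): λ = (3·6² + 1)/(2·10) ≡ 10/9. 9⁻¹ ≡ 5 (mod 11) since 9·5 = 45 ≡ 1, so λ ≡ 10·5 ≡ 6.
  x = λ² - 6 - 6 = 36 - 12 ≡ 2; y = λ·(6 - 2) - 10 ≡ 3. → (2, 3)
3P: (2, 3) + (6, 10). λ = (10 - 3)/(6 - 2) ≡ 7/4 mod 11. 4⁻¹ ≡ 3 (mod 11) since 4·3 = 12 ≡ 1, so λ ≡ 10.
  x = λ² - 2 - 6 = 100 - 8 ≡ 4; y = λ·(2 - 4) - 3 ≡ 10. → (4, 10)
4P: (4, 10) + (6, 10). λ = (10 - 10)/(6 - 4) ≡ 0/2 mod 11. 2⁻¹ ≡ 6 (mod 11) since 2·6 = 12 ≡ 1, so λ ≡ 0.
  x = λ² - 4 - 6 = 0 - 10 ≡ 1; y = λ·(4 - 1) - 10 ≡ 1. → (1, 1)
5P: (1, 1) + (6, 10). λ = (10 - 1)/(6 - 1) ≡ 9/5 mod 11. 5⁻¹ ≡ 9 (mod 11) since 5·9 = 45 ≡ 1, so λ ≡ 4.
  x = λ² - 1 - 6 = 16 - 7 ≡ 9; y = λ·(1 - 9) - 1 ≡ 0. → (9, 0)
6P: (9, 0) + (6, 10). λ = (10 - 0)/(6 - 9) ≡ 10/8 mod 11. 8⁻¹ ≡ 7 (mod 11), so λ ≡ 4.
  x = λ² - 9 - 6 = 16 - 15 ≡ 1; y = λ·(9 - 1) - 0 ≡ 10. → (1, 10)
7P: (1, 10) + (6, 10). λ = (10 - 10)/(6 - 1) ≡ 0/5 mod 11. 5⁻¹ ≡ 9 (mod 11) since 5·9 = 45 ≡ 1, so λ ≡ 0.
  x = λ² - 1 - 6 = 0 - 7 ≡ 4; y = λ·(1 - 4) - 10 ≡ 1. → (4, 1)
8P: (4, 1) + (6, 10). λ = (10 - 1)/(6 - 4) ≡ 9/2 mod 11. 2⁻¹ ≡ 6 (mod 11), so λ ≡ 10.
  x = λ² - 4 - 6 = 100 - 10 ≡ 2; y = λ·(4 - 2) - 1 ≡ 8. → (2, 8)
9P: (2, 8) + (6, 10). λ = (10 - 8)/(6 - 2) ≡ 2/4 mod 11. 4⁻¹ ≡ 3 (mod 11), so λ ≡ 6.
  x = λ² - 2 - 6 = 36 - 8 ≡ 6; y = λ·(2 - 6) - 8 ≡ 1. → (6, 1)
10P: (6, 1) + (6, 10): same x and y₁ ≡ -y₂, so the sum is 𝒪.
10P = 𝒪, so the order is 10.

10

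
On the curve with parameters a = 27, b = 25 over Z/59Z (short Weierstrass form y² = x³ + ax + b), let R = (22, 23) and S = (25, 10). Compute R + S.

(57, 50)

(22, 23) + (25, 10). λ = (10 - 23)/(25 - 22) ≡ 46/3 mod 59. 3⁻¹ ≡ 20 (mod 59) since 3·20 = 60 ≡ 1, so λ ≡ 35.
  x = λ² - 22 - 25 = 1225 - 47 ≡ 57; y = λ·(22 - 57) - 23 ≡ 50. → (57, 50)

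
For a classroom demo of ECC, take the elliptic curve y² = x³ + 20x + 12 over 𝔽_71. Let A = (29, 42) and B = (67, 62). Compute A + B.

(29, 42) + (67, 62). λ = (62 - 42)/(67 - 29) ≡ 20/38 mod 71. 38⁻¹ ≡ 43 (mod 71), so λ ≡ 8.
  x = λ² - 29 - 67 = 64 - 96 ≡ 39; y = λ·(29 - 39) - 42 ≡ 20. → (39, 20)

(39, 20)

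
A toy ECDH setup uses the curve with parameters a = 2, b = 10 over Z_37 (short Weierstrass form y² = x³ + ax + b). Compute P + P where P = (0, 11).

(26, 27)

tangent at (0, 11): λ = (3·0² + 2)/(2·11) ≡ 2/22. 22⁻¹ ≡ 32 (mod 37), so λ ≡ 2·32 ≡ 27.
  x = λ² - 0 - 0 = 729 - 0 ≡ 26; y = λ·(0 - 26) - 11 ≡ 27. → (26, 27)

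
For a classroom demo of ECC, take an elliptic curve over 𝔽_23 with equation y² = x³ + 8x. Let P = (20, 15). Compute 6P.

(13, 1)

Repeated addition: build up to 6P.
2P: tangent at (20, 15): λ = (3·20² + 8)/(2·15) ≡ 12/7. 7⁻¹ ≡ 10 (mod 23), so λ ≡ 12·10 ≡ 5.
  x = λ² - 20 - 20 = 25 - 40 ≡ 8; y = λ·(20 - 8) - 15 ≡ 22. → (8, 22)
3P: (8, 22) + (20, 15). λ = (15 - 22)/(20 - 8) ≡ 16/12 mod 23. 12⁻¹ ≡ 2 (mod 23) since 12·2 = 24 ≡ 1, so λ ≡ 9.
  x = λ² - 8 - 20 = 81 - 28 ≡ 7; y = λ·(8 - 7) - 22 ≡ 10. → (7, 10)
4P: (7, 10) + (20, 15). λ = (15 - 10)/(20 - 7) ≡ 5/13 mod 23. 13⁻¹ ≡ 16 (mod 23) since 13·16 = 208 ≡ 1, so λ ≡ 11.
  x = λ² - 7 - 20 = 121 - 27 ≡ 2; y = λ·(7 - 2) - 10 ≡ 22. → (2, 22)
5P: (2, 22) + (20, 15). λ = (15 - 22)/(20 - 2) ≡ 16/18 mod 23. 18⁻¹ ≡ 9 (mod 23) since 18·9 = 162 ≡ 1, so λ ≡ 6.
  x = λ² - 2 - 20 = 36 - 22 ≡ 14; y = λ·(2 - 14) - 22 ≡ 21. → (14, 21)
6P: (14, 21) + (20, 15). λ = (15 - 21)/(20 - 14) ≡ 17/6 mod 23. 6⁻¹ ≡ 4 (mod 23), so λ ≡ 22.
  x = λ² - 14 - 20 = 484 - 34 ≡ 13; y = λ·(14 - 13) - 21 ≡ 1. → (13, 1)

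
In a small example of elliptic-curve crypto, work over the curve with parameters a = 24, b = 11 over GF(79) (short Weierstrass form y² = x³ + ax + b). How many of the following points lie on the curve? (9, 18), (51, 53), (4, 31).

(9, 18): 18² ≡ 8, rhs ≡ 8 → on.
(51, 53): 53² ≡ 44, rhs ≡ 60 → off.
(4, 31): 31² ≡ 13, rhs ≡ 13 → on.

2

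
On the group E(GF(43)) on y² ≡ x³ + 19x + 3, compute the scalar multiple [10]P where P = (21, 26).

Repeated addition: build up to 10P.
2P: tangent at (21, 26): λ = (3·21² + 19)/(2·26) ≡ 9/9. 9⁻¹ ≡ 24 (mod 43), so λ ≡ 9·24 ≡ 1.
  x = λ² - 21 - 21 = 1 - 42 ≡ 2; y = λ·(21 - 2) - 26 ≡ 36. → (2, 36)
3P: (2, 36) + (21, 26). λ = (26 - 36)/(21 - 2) ≡ 33/19 mod 43. 19⁻¹ ≡ 34 (mod 43) since 19·34 = 646 ≡ 1, so λ ≡ 4.
  x = λ² - 2 - 21 = 16 - 23 ≡ 36; y = λ·(2 - 36) - 36 ≡ 0. → (36, 0)
4P: (36, 0) + (21, 26). λ = (26 - 0)/(21 - 36) ≡ 26/28 mod 43. 28⁻¹ ≡ 20 (mod 43) since 28·20 = 560 ≡ 1, so λ ≡ 4.
  x = λ² - 36 - 21 = 16 - 57 ≡ 2; y = λ·(36 - 2) - 0 ≡ 7. → (2, 7)
5P: (2, 7) + (21, 26). λ = (26 - 7)/(21 - 2) ≡ 19/19 mod 43. 19⁻¹ ≡ 34 (mod 43) since 19·34 = 646 ≡ 1, so λ ≡ 1.
  x = λ² - 2 - 21 = 1 - 23 ≡ 21; y = λ·(2 - 21) - 7 ≡ 17. → (21, 17)
6P: (21, 17) + (21, 26): same x and y₁ ≡ -y₂, so the sum is the point at infinity.
7P: the point at infinity + (21, 26) = (21, 26) (identity).
8P: tangent at (21, 26): λ = (3·21² + 19)/(2·26) ≡ 9/9. 9⁻¹ ≡ 24 (mod 43), so λ ≡ 9·24 ≡ 1.
  x = λ² - 21 - 21 = 1 - 42 ≡ 2; y = λ·(21 - 2) - 26 ≡ 36. → (2, 36)
9P: (2, 36) + (21, 26). λ = (26 - 36)/(21 - 2) ≡ 33/19 mod 43. 19⁻¹ ≡ 34 (mod 43), so λ ≡ 4.
  x = λ² - 2 - 21 = 16 - 23 ≡ 36; y = λ·(2 - 36) - 36 ≡ 0. → (36, 0)
10P: (36, 0) + (21, 26). λ = (26 - 0)/(21 - 36) ≡ 26/28 mod 43. 28⁻¹ ≡ 20 (mod 43) since 28·20 = 560 ≡ 1, so λ ≡ 4.
  x = λ² - 36 - 21 = 16 - 57 ≡ 2; y = λ·(36 - 2) - 0 ≡ 7. → (2, 7)

(2, 7)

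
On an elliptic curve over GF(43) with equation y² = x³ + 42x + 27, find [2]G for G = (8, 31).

tangent at (8, 31): λ = (3·8² + 42)/(2·31) ≡ 19/19. 19⁻¹ ≡ 34 (mod 43), so λ ≡ 19·34 ≡ 1.
  x = λ² - 8 - 8 = 1 - 16 ≡ 28; y = λ·(8 - 28) - 31 ≡ 35. → (28, 35)

(28, 35)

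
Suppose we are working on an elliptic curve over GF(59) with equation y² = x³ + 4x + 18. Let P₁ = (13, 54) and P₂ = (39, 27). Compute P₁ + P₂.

(13, 54) + (39, 27). λ = (27 - 54)/(39 - 13) ≡ 32/26 mod 59. 26⁻¹ ≡ 25 (mod 59), so λ ≡ 33.
  x = λ² - 13 - 39 = 1089 - 52 ≡ 34; y = λ·(13 - 34) - 54 ≡ 20. → (34, 20)

(34, 20)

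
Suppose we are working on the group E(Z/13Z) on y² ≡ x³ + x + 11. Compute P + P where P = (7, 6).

tangent at (7, 6): λ = (3·7² + 1)/(2·6) ≡ 5/12. 12⁻¹ ≡ 12 (mod 13) since 12·12 = 144 ≡ 1, so λ ≡ 5·12 ≡ 8.
  x = λ² - 7 - 7 = 64 - 14 ≡ 11; y = λ·(7 - 11) - 6 ≡ 1. → (11, 1)

(11, 1)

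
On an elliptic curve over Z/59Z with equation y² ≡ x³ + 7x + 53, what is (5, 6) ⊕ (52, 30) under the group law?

(6, 55)

(5, 6) + (52, 30). λ = (30 - 6)/(52 - 5) ≡ 24/47 mod 59. 47⁻¹ ≡ 54 (mod 59) since 47·54 = 2538 ≡ 1, so λ ≡ 57.
  x = λ² - 5 - 52 = 3249 - 57 ≡ 6; y = λ·(5 - 6) - 6 ≡ 55. → (6, 55)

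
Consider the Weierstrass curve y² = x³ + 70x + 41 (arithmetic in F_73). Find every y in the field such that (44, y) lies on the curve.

x³ + 70x + 41 = 88305 ≡ 48 (mod 73).
Square roots of 48 mod 73: 11 and 62 (since 11² = 121 ≡ 48).

11, 62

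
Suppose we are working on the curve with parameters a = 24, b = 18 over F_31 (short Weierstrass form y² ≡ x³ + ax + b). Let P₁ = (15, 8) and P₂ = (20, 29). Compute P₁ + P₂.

(15, 8) + (20, 29). λ = (29 - 8)/(20 - 15) ≡ 21/5 mod 31. 5⁻¹ ≡ 25 (mod 31) since 5·25 = 125 ≡ 1, so λ ≡ 29.
  x = λ² - 15 - 20 = 841 - 35 ≡ 0; y = λ·(15 - 0) - 8 ≡ 24. → (0, 24)

(0, 24)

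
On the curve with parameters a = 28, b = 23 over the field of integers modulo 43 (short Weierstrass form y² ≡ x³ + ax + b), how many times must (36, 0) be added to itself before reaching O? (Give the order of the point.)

2P: (36, 0) + (36, 0): same x and y₁ ≡ -y₂, so the sum is O.
2P = O, so the order is 2.

2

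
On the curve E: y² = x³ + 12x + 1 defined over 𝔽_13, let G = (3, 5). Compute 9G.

(12, 1)

Repeated addition: build up to 9G.
2G: tangent at (3, 5): λ = (3·3² + 12)/(2·5) ≡ 0/10. 10⁻¹ ≡ 4 (mod 13) since 10·4 = 40 ≡ 1, so λ ≡ 0·4 ≡ 0.
  x = λ² - 3 - 3 = 0 - 6 ≡ 7; y = λ·(3 - 7) - 5 ≡ 8. → (7, 8)
3G: (7, 8) + (3, 5). λ = (5 - 8)/(3 - 7) ≡ 10/9 mod 13. 9⁻¹ ≡ 3 (mod 13), so λ ≡ 4.
  x = λ² - 7 - 3 = 16 - 10 ≡ 6; y = λ·(7 - 6) - 8 ≡ 9. → (6, 9)
4G: (6, 9) + (3, 5). λ = (5 - 9)/(3 - 6) ≡ 9/10 mod 13. 10⁻¹ ≡ 4 (mod 13), so λ ≡ 10.
  x = λ² - 6 - 3 = 100 - 9 ≡ 0; y = λ·(6 - 0) - 9 ≡ 12. → (0, 12)
5G: (0, 12) + (3, 5). λ = (5 - 12)/(3 - 0) ≡ 6/3 mod 13. 3⁻¹ ≡ 9 (mod 13) since 3·9 = 27 ≡ 1, so λ ≡ 2.
  x = λ² - 0 - 3 = 4 - 3 ≡ 1; y = λ·(0 - 1) - 12 ≡ 12. → (1, 12)
6G: (1, 12) + (3, 5). λ = (5 - 12)/(3 - 1) ≡ 6/2 mod 13. 2⁻¹ ≡ 7 (mod 13) since 2·7 = 14 ≡ 1, so λ ≡ 3.
  x = λ² - 1 - 3 = 9 - 4 ≡ 5; y = λ·(1 - 5) - 12 ≡ 2. → (5, 2)
7G: (5, 2) + (3, 5). λ = (5 - 2)/(3 - 5) ≡ 3/11 mod 13. 11⁻¹ ≡ 6 (mod 13) since 11·6 = 66 ≡ 1, so λ ≡ 5.
  x = λ² - 5 - 3 = 25 - 8 ≡ 4; y = λ·(5 - 4) - 2 ≡ 3. → (4, 3)
8G: (4, 3) + (3, 5). λ = (5 - 3)/(3 - 4) ≡ 2/12 mod 13. 12⁻¹ ≡ 12 (mod 13) since 12·12 = 144 ≡ 1, so λ ≡ 11.
  x = λ² - 4 - 3 = 121 - 7 ≡ 10; y = λ·(4 - 10) - 3 ≡ 9. → (10, 9)
9G: (10, 9) + (3, 5). λ = (5 - 9)/(3 - 10) ≡ 9/6 mod 13. 6⁻¹ ≡ 11 (mod 13) since 6·11 = 66 ≡ 1, so λ ≡ 8.
  x = λ² - 10 - 3 = 64 - 13 ≡ 12; y = λ·(10 - 12) - 9 ≡ 1. → (12, 1)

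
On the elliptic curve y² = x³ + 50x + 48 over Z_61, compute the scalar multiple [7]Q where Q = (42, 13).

Double-and-add on 7 = (111)₂. Start with Q = (42, 13) for the leading 1-bit.
double: tangent at (42, 13): λ = (3·42² + 50)/(2·13) ≡ 35/26. 26⁻¹ ≡ 54 (mod 61), so λ ≡ 35·54 ≡ 60.
  x = λ² - 42 - 42 = 3600 - 84 ≡ 39; y = λ·(42 - 39) - 13 ≡ 45. → (39, 45)
add Q: (39, 45) + (42, 13). λ = (13 - 45)/(42 - 39) ≡ 29/3 mod 61. 3⁻¹ ≡ 41 (mod 61) since 3·41 = 123 ≡ 1, so λ ≡ 30.
  x = λ² - 39 - 42 = 900 - 81 ≡ 26; y = λ·(39 - 26) - 45 ≡ 40. → (26, 40)
double: tangent at (26, 40): λ = (3·26² + 50)/(2·40) ≡ 4/19. 19⁻¹ ≡ 45 (mod 61), so λ ≡ 4·45 ≡ 58.
  x = λ² - 26 - 26 = 3364 - 52 ≡ 18; y = λ·(26 - 18) - 40 ≡ 58. → (18, 58)
add Q: (18, 58) + (42, 13). λ = (13 - 58)/(42 - 18) ≡ 16/24 mod 61. 24⁻¹ ≡ 28 (mod 61), so λ ≡ 21.
  x = λ² - 18 - 42 = 441 - 60 ≡ 15; y = λ·(18 - 15) - 58 ≡ 5. → (15, 5)

(15, 5)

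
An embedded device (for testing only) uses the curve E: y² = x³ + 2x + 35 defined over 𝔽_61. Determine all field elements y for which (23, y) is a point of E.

x³ + 2x + 35 = 12248 ≡ 48 (mod 61).
Square roots of 48 mod 61: 29 and 32 (since 29² = 841 ≡ 48).

29, 32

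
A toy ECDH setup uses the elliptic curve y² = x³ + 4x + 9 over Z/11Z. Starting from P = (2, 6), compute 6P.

Double-and-add on 6 = (110)₂. Start with P = (2, 6) for the leading 1-bit.
double: tangent at (2, 6): λ = (3·2² + 4)/(2·6) ≡ 5/1. 1⁻¹ ≡ 1 (mod 11), so λ ≡ 5·1 ≡ 5.
  x = λ² - 2 - 2 = 25 - 4 ≡ 10; y = λ·(2 - 10) - 6 ≡ 9. → (10, 9)
add P: (10, 9) + (2, 6). λ = (6 - 9)/(2 - 10) ≡ 8/3 mod 11. 3⁻¹ ≡ 4 (mod 11) since 3·4 = 12 ≡ 1, so λ ≡ 10.
  x = λ² - 10 - 2 = 100 - 12 ≡ 0; y = λ·(10 - 0) - 9 ≡ 3. → (0, 3)
double: tangent at (0, 3): λ = (3·0² + 4)/(2·3) ≡ 4/6. 6⁻¹ ≡ 2 (mod 11), so λ ≡ 4·2 ≡ 8.
  x = λ² - 0 - 0 = 64 - 0 ≡ 9; y = λ·(0 - 9) - 3 ≡ 2. → (9, 2)

(9, 2)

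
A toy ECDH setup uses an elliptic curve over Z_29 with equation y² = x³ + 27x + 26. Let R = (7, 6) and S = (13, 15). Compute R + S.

(7, 6) + (13, 15). λ = (15 - 6)/(13 - 7) ≡ 9/6 mod 29. 6⁻¹ ≡ 5 (mod 29), so λ ≡ 16.
  x = λ² - 7 - 13 = 256 - 20 ≡ 4; y = λ·(7 - 4) - 6 ≡ 13. → (4, 13)

(4, 13)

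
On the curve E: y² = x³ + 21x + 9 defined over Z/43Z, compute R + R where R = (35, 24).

(11, 18)

tangent at (35, 24): λ = (3·35² + 21)/(2·24) ≡ 41/5. 5⁻¹ ≡ 26 (mod 43), so λ ≡ 41·26 ≡ 34.
  x = λ² - 35 - 35 = 1156 - 70 ≡ 11; y = λ·(35 - 11) - 24 ≡ 18. → (11, 18)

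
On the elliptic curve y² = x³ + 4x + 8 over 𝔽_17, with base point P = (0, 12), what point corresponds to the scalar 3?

(8, 5)

Repeated addition: build up to 3P.
2P: tangent at (0, 12): λ = (3·0² + 4)/(2·12) ≡ 4/7. 7⁻¹ ≡ 5 (mod 17) since 7·5 = 35 ≡ 1, so λ ≡ 4·5 ≡ 3.
  x = λ² - 0 - 0 = 9 - 0 ≡ 9; y = λ·(0 - 9) - 12 ≡ 12. → (9, 12)
3P: (9, 12) + (0, 12). λ = (12 - 12)/(0 - 9) ≡ 0/8 mod 17. 8⁻¹ ≡ 15 (mod 17), so λ ≡ 0.
  x = λ² - 9 - 0 = 0 - 9 ≡ 8; y = λ·(9 - 8) - 12 ≡ 5. → (8, 5)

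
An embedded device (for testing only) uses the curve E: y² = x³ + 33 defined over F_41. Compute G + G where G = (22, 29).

tangent at (22, 29): λ = (3·22² + 0)/(2·29) ≡ 17/17. 17⁻¹ ≡ 29 (mod 41), so λ ≡ 17·29 ≡ 1.
  x = λ² - 22 - 22 = 1 - 44 ≡ 39; y = λ·(22 - 39) - 29 ≡ 36. → (39, 36)

(39, 36)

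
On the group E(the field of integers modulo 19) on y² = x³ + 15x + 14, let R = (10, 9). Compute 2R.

(6, 4)

tangent at (10, 9): λ = (3·10² + 15)/(2·9) ≡ 11/18. 18⁻¹ ≡ 18 (mod 19) since 18·18 = 324 ≡ 1, so λ ≡ 11·18 ≡ 8.
  x = λ² - 10 - 10 = 64 - 20 ≡ 6; y = λ·(10 - 6) - 9 ≡ 4. → (6, 4)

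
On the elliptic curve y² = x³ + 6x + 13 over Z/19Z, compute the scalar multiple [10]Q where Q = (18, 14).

(5, 15)

Double-and-add on 10 = (1010)₂. Start with Q = (18, 14) for the leading 1-bit.
double: tangent at (18, 14): λ = (3·18² + 6)/(2·14) ≡ 9/9. 9⁻¹ ≡ 17 (mod 19), so λ ≡ 9·17 ≡ 1.
  x = λ² - 18 - 18 = 1 - 36 ≡ 3; y = λ·(18 - 3) - 14 ≡ 1. → (3, 1)
double: tangent at (3, 1): λ = (3·3² + 6)/(2·1) ≡ 14/2. 2⁻¹ ≡ 10 (mod 19), so λ ≡ 14·10 ≡ 7.
  x = λ² - 3 - 3 = 49 - 6 ≡ 5; y = λ·(3 - 5) - 1 ≡ 4. → (5, 4)
add Q: (5, 4) + (18, 14). λ = (14 - 4)/(18 - 5) ≡ 10/13 mod 19. 13⁻¹ ≡ 3 (mod 19), so λ ≡ 11.
  x = λ² - 5 - 18 = 121 - 23 ≡ 3; y = λ·(5 - 3) - 4 ≡ 18. → (3, 18)
double: tangent at (3, 18): λ = (3·3² + 6)/(2·18) ≡ 14/17. 17⁻¹ ≡ 9 (mod 19), so λ ≡ 14·9 ≡ 12.
  x = λ² - 3 - 3 = 144 - 6 ≡ 5; y = λ·(3 - 5) - 18 ≡ 15. → (5, 15)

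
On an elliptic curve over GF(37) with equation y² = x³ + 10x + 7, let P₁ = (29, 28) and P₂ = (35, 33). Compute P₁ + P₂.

(22, 21)

(29, 28) + (35, 33). λ = (33 - 28)/(35 - 29) ≡ 5/6 mod 37. 6⁻¹ ≡ 31 (mod 37), so λ ≡ 7.
  x = λ² - 29 - 35 = 49 - 64 ≡ 22; y = λ·(29 - 22) - 28 ≡ 21. → (22, 21)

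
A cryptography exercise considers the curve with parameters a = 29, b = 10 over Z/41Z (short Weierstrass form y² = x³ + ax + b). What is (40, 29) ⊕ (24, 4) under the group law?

(40, 29) + (24, 4). λ = (4 - 29)/(24 - 40) ≡ 16/25 mod 41. 25⁻¹ ≡ 23 (mod 41) since 25·23 = 575 ≡ 1, so λ ≡ 40.
  x = λ² - 40 - 24 = 1600 - 64 ≡ 19; y = λ·(40 - 19) - 29 ≡ 32. → (19, 32)

(19, 32)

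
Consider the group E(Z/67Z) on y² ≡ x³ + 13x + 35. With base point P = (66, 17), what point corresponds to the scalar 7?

(32, 11)

Repeated addition: build up to 7P.
2P: tangent at (66, 17): λ = (3·66² + 13)/(2·17) ≡ 16/34. 34⁻¹ ≡ 2 (mod 67), so λ ≡ 16·2 ≡ 32.
  x = λ² - 66 - 66 = 1024 - 132 ≡ 21; y = λ·(66 - 21) - 17 ≡ 16. → (21, 16)
3P: (21, 16) + (66, 17). λ = (17 - 16)/(66 - 21) ≡ 1/45 mod 67. 45⁻¹ ≡ 3 (mod 67), so λ ≡ 3.
  x = λ² - 21 - 66 = 9 - 87 ≡ 56; y = λ·(21 - 56) - 16 ≡ 13. → (56, 13)
4P: (56, 13) + (66, 17). λ = (17 - 13)/(66 - 56) ≡ 4/10 mod 67. 10⁻¹ ≡ 47 (mod 67), so λ ≡ 54.
  x = λ² - 56 - 66 = 2916 - 122 ≡ 47; y = λ·(56 - 47) - 13 ≡ 4. → (47, 4)
5P: (47, 4) + (66, 17). λ = (17 - 4)/(66 - 47) ≡ 13/19 mod 67. 19⁻¹ ≡ 60 (mod 67) since 19·60 = 1140 ≡ 1, so λ ≡ 43.
  x = λ² - 47 - 66 = 1849 - 113 ≡ 61; y = λ·(47 - 61) - 4 ≡ 64. → (61, 64)
6P: (61, 64) + (66, 17). λ = (17 - 64)/(66 - 61) ≡ 20/5 mod 67. 5⁻¹ ≡ 27 (mod 67) since 5·27 = 135 ≡ 1, so λ ≡ 4.
  x = λ² - 61 - 66 = 16 - 127 ≡ 23; y = λ·(61 - 23) - 64 ≡ 21. → (23, 21)
7P: (23, 21) + (66, 17). λ = (17 - 21)/(66 - 23) ≡ 63/43 mod 67. 43⁻¹ ≡ 53 (mod 67), so λ ≡ 56.
  x = λ² - 23 - 66 = 3136 - 89 ≡ 32; y = λ·(23 - 32) - 21 ≡ 11. → (32, 11)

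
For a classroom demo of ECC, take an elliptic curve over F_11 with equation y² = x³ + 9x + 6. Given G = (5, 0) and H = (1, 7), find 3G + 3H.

First 3G:
Repeated addition: build up to 3G.
2G: (5, 0) + (5, 0): same x and y₁ ≡ -y₂, so the sum is 𝒪.
3G: 𝒪 + (5, 0) = (5, 0) (identity).
3G = (5, 0).
Next 3H:
Repeated addition: build up to 3H.
2H: tangent at (1, 7): λ = (3·1² + 9)/(2·7) ≡ 1/3. 3⁻¹ ≡ 4 (mod 11), so λ ≡ 1·4 ≡ 4.
  x = λ² - 1 - 1 = 16 - 2 ≡ 3; y = λ·(1 - 3) - 7 ≡ 7. → (3, 7)
3H: (3, 7) + (1, 7). λ = (7 - 7)/(1 - 3) ≡ 0/9 mod 11. 9⁻¹ ≡ 5 (mod 11), so λ ≡ 0.
  x = λ² - 3 - 1 = 0 - 4 ≡ 7; y = λ·(3 - 7) - 7 ≡ 4. → (7, 4)
3H = (7, 4).
Finally 3G + 3H:
(5, 0) + (7, 4). λ = (4 - 0)/(7 - 5) ≡ 4/2 mod 11. 2⁻¹ ≡ 6 (mod 11) since 2·6 = 12 ≡ 1, so λ ≡ 2.
  x = λ² - 5 - 7 = 4 - 12 ≡ 3; y = λ·(5 - 3) - 0 ≡ 4. → (3, 4)

(3, 4)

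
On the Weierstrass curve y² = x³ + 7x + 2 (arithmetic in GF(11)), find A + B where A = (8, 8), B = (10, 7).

(7, 8)

(8, 8) + (10, 7). λ = (7 - 8)/(10 - 8) ≡ 10/2 mod 11. 2⁻¹ ≡ 6 (mod 11), so λ ≡ 5.
  x = λ² - 8 - 10 = 25 - 18 ≡ 7; y = λ·(8 - 7) - 8 ≡ 8. → (7, 8)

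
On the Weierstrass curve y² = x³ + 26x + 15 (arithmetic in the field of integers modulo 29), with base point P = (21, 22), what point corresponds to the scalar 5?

Repeated addition: build up to 5P.
2P: tangent at (21, 22): λ = (3·21² + 26)/(2·22) ≡ 15/15. 15⁻¹ ≡ 2 (mod 29), so λ ≡ 15·2 ≡ 1.
  x = λ² - 21 - 21 = 1 - 42 ≡ 17; y = λ·(21 - 17) - 22 ≡ 11. → (17, 11)
3P: (17, 11) + (21, 22). λ = (22 - 11)/(21 - 17) ≡ 11/4 mod 29. 4⁻¹ ≡ 22 (mod 29), so λ ≡ 10.
  x = λ² - 17 - 21 = 100 - 38 ≡ 4; y = λ·(17 - 4) - 11 ≡ 3. → (4, 3)
4P: (4, 3) + (21, 22). λ = (22 - 3)/(21 - 4) ≡ 19/17 mod 29. 17⁻¹ ≡ 12 (mod 29), so λ ≡ 25.
  x = λ² - 4 - 21 = 625 - 25 ≡ 20; y = λ·(4 - 20) - 3 ≡ 3. → (20, 3)
5P: (20, 3) + (21, 22). λ = (22 - 3)/(21 - 20) ≡ 19/1 mod 29. 1⁻¹ ≡ 1 (mod 29), so λ ≡ 19.
  x = λ² - 20 - 21 = 361 - 41 ≡ 1; y = λ·(20 - 1) - 3 ≡ 10. → (1, 10)

(1, 10)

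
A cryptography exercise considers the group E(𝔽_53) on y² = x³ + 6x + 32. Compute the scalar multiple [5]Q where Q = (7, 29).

O

Repeated addition: build up to 5Q.
2Q: tangent at (7, 29): λ = (3·7² + 6)/(2·29) ≡ 47/5. 5⁻¹ ≡ 32 (mod 53), so λ ≡ 47·32 ≡ 20.
  x = λ² - 7 - 7 = 400 - 14 ≡ 15; y = λ·(7 - 15) - 29 ≡ 23. → (15, 23)
3Q: (15, 23) + (7, 29). λ = (29 - 23)/(7 - 15) ≡ 6/45 mod 53. 45⁻¹ ≡ 33 (mod 53) since 45·33 = 1485 ≡ 1, so λ ≡ 39.
  x = λ² - 15 - 7 = 1521 - 22 ≡ 15; y = λ·(15 - 15) - 23 ≡ 30. → (15, 30)
4Q: (15, 30) + (7, 29). λ = (29 - 30)/(7 - 15) ≡ 52/45 mod 53. 45⁻¹ ≡ 33 (mod 53) since 45·33 = 1485 ≡ 1, so λ ≡ 20.
  x = λ² - 15 - 7 = 400 - 22 ≡ 7; y = λ·(15 - 7) - 30 ≡ 24. → (7, 24)
5Q: (7, 24) + (7, 29): same x and y₁ ≡ -y₂, so the sum is O.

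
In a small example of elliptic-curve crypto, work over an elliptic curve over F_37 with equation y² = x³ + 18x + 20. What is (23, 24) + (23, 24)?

tangent at (23, 24): λ = (3·23² + 18)/(2·24) ≡ 14/11. 11⁻¹ ≡ 27 (mod 37), so λ ≡ 14·27 ≡ 8.
  x = λ² - 23 - 23 = 64 - 46 ≡ 18; y = λ·(23 - 18) - 24 ≡ 16. → (18, 16)

(18, 16)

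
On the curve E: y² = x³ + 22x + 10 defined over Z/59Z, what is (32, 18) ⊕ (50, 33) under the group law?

(32, 18) + (50, 33). λ = (33 - 18)/(50 - 32) ≡ 15/18 mod 59. 18⁻¹ ≡ 23 (mod 59), so λ ≡ 50.
  x = λ² - 32 - 50 = 2500 - 82 ≡ 58; y = λ·(32 - 58) - 18 ≡ 39. → (58, 39)

(58, 39)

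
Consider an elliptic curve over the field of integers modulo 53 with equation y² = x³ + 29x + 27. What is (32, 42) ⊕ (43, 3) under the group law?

(37, 48)

(32, 42) + (43, 3). λ = (3 - 42)/(43 - 32) ≡ 14/11 mod 53. 11⁻¹ ≡ 29 (mod 53), so λ ≡ 35.
  x = λ² - 32 - 43 = 1225 - 75 ≡ 37; y = λ·(32 - 37) - 42 ≡ 48. → (37, 48)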